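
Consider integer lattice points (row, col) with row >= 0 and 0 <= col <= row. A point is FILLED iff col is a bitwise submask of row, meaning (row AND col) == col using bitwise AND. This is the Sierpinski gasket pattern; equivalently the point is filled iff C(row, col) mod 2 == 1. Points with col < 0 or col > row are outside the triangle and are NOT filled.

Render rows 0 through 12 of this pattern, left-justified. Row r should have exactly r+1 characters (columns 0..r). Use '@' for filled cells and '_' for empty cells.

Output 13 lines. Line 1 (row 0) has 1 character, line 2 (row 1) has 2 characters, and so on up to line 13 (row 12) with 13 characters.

Answer: @
@@
@_@
@@@@
@___@
@@__@@
@_@_@_@
@@@@@@@@
@_______@
@@______@@
@_@_____@_@
@@@@____@@@@
@___@___@___@

Derivation:
r0=0: @
r1=1: @@
r2=10: @_@
r3=11: @@@@
r4=100: @___@
r5=101: @@__@@
r6=110: @_@_@_@
r7=111: @@@@@@@@
r8=1000: @_______@
r9=1001: @@______@@
r10=1010: @_@_____@_@
r11=1011: @@@@____@@@@
r12=1100: @___@___@___@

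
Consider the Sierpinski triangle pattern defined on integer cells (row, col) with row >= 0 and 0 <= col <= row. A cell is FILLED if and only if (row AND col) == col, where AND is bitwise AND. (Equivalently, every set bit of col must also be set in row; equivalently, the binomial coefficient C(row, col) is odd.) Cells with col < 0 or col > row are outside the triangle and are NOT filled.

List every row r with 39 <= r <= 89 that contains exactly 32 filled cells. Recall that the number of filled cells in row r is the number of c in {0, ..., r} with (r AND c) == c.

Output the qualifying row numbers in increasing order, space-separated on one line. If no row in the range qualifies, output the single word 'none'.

Answer: 47 55 59 61 62 79 87

Derivation:
Row r has 2^popcount(r) filled cells, so we need popcount(r) = log2(32) = 5.
Scan r = 39..89 and keep those with exactly 5 one-bits:
r=39=100111 popcount=4 -> skip
r=40=101000 popcount=2 -> skip
r=41=101001 popcount=3 -> skip
r=42=101010 popcount=3 -> skip
r=43=101011 popcount=4 -> skip
r=44=101100 popcount=3 -> skip
r=45=101101 popcount=4 -> skip
r=46=101110 popcount=4 -> skip
r=47=101111 popcount=5 -> KEEP
r=48=110000 popcount=2 -> skip
r=49=110001 popcount=3 -> skip
r=50=110010 popcount=3 -> skip
r=51=110011 popcount=4 -> skip
r=52=110100 popcount=3 -> skip
r=53=110101 popcount=4 -> skip
r=54=110110 popcount=4 -> skip
r=55=110111 popcount=5 -> KEEP
r=56=111000 popcount=3 -> skip
r=57=111001 popcount=4 -> skip
r=58=111010 popcount=4 -> skip
r=59=111011 popcount=5 -> KEEP
r=60=111100 popcount=4 -> skip
r=61=111101 popcount=5 -> KEEP
r=62=111110 popcount=5 -> KEEP
r=63=111111 popcount=6 -> skip
r=64=1000000 popcount=1 -> skip
r=65=1000001 popcount=2 -> skip
r=66=1000010 popcount=2 -> skip
r=67=1000011 popcount=3 -> skip
r=68=1000100 popcount=2 -> skip
r=69=1000101 popcount=3 -> skip
r=70=1000110 popcount=3 -> skip
r=71=1000111 popcount=4 -> skip
r=72=1001000 popcount=2 -> skip
r=73=1001001 popcount=3 -> skip
r=74=1001010 popcount=3 -> skip
r=75=1001011 popcount=4 -> skip
r=76=1001100 popcount=3 -> skip
r=77=1001101 popcount=4 -> skip
r=78=1001110 popcount=4 -> skip
r=79=1001111 popcount=5 -> KEEP
r=80=1010000 popcount=2 -> skip
r=81=1010001 popcount=3 -> skip
r=82=1010010 popcount=3 -> skip
r=83=1010011 popcount=4 -> skip
r=84=1010100 popcount=3 -> skip
r=85=1010101 popcount=4 -> skip
r=86=1010110 popcount=4 -> skip
r=87=1010111 popcount=5 -> KEEP
r=88=1011000 popcount=3 -> skip
r=89=1011001 popcount=4 -> skip
Kept rows: 47 55 59 61 62 79 87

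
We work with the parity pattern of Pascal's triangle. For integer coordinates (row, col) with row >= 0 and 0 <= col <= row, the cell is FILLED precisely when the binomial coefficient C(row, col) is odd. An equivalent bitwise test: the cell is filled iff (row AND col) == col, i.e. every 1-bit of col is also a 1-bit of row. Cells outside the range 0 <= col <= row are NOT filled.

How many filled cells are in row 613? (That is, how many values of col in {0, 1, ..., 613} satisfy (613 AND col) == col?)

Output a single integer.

613 in binary = 1001100101
popcount(613) = number of 1-bits in 1001100101 = 5
A col c satisfies (613 AND c) == c iff every set bit of c is also set in 613; each of the 5 set bits of 613 can independently be on or off in c.
count = 2^5 = 32

Answer: 32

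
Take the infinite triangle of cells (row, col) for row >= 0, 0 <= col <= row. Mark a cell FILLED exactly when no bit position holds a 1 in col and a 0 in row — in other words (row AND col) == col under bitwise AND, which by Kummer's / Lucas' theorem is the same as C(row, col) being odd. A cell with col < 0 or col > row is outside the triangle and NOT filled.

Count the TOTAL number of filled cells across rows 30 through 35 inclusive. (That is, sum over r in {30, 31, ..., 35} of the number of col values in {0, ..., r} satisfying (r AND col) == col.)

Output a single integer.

r30=11110 pc4: +16 =16
r31=11111 pc5: +32 =48
r32=100000 pc1: +2 =50
r33=100001 pc2: +4 =54
r34=100010 pc2: +4 =58
r35=100011 pc3: +8 =66

Answer: 66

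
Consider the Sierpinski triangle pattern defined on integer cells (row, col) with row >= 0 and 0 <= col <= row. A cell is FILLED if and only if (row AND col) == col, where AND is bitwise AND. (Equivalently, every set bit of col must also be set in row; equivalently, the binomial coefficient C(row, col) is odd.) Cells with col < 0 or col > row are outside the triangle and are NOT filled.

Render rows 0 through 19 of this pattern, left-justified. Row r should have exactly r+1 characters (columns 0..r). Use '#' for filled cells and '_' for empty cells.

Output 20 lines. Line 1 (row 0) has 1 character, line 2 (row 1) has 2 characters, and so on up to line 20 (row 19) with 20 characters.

Answer: #
##
#_#
####
#___#
##__##
#_#_#_#
########
#_______#
##______##
#_#_____#_#
####____####
#___#___#___#
##__##__##__##
#_#_#_#_#_#_#_#
################
#_______________#
##______________##
#_#_____________#_#
####____________####

Derivation:
r0=0: #
r1=1: ##
r2=10: #_#
r3=11: ####
r4=100: #___#
r5=101: ##__##
r6=110: #_#_#_#
r7=111: ########
r8=1000: #_______#
r9=1001: ##______##
r10=1010: #_#_____#_#
r11=1011: ####____####
r12=1100: #___#___#___#
r13=1101: ##__##__##__##
r14=1110: #_#_#_#_#_#_#_#
r15=1111: ################
r16=10000: #_______________#
r17=10001: ##______________##
r18=10010: #_#_____________#_#
r19=10011: ####____________####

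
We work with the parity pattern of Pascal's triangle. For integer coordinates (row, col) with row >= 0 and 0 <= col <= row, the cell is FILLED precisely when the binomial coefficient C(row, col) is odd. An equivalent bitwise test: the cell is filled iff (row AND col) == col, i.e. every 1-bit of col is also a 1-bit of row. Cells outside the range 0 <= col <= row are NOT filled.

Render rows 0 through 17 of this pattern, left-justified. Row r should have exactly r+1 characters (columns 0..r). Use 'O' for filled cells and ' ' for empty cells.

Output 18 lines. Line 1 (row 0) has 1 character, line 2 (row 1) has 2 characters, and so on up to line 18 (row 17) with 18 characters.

r0=0: O
r1=1: OO
r2=10: O O
r3=11: OOOO
r4=100: O   O
r5=101: OO  OO
r6=110: O O O O
r7=111: OOOOOOOO
r8=1000: O       O
r9=1001: OO      OO
r10=1010: O O     O O
r11=1011: OOOO    OOOO
r12=1100: O   O   O   O
r13=1101: OO  OO  OO  OO
r14=1110: O O O O O O O O
r15=1111: OOOOOOOOOOOOOOOO
r16=10000: O               O
r17=10001: OO              OO

Answer: O
OO
O O
OOOO
O   O
OO  OO
O O O O
OOOOOOOO
O       O
OO      OO
O O     O O
OOOO    OOOO
O   O   O   O
OO  OO  OO  OO
O O O O O O O O
OOOOOOOOOOOOOOOO
O               O
OO              OO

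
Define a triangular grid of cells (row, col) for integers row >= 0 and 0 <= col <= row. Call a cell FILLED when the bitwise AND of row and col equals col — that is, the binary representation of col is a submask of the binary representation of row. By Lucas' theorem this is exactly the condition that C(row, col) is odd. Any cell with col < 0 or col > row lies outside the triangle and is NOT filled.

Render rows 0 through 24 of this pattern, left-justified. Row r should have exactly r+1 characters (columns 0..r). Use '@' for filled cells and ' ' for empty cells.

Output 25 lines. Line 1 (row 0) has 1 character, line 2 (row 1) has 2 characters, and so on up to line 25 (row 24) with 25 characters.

Answer: @
@@
@ @
@@@@
@   @
@@  @@
@ @ @ @
@@@@@@@@
@       @
@@      @@
@ @     @ @
@@@@    @@@@
@   @   @   @
@@  @@  @@  @@
@ @ @ @ @ @ @ @
@@@@@@@@@@@@@@@@
@               @
@@              @@
@ @             @ @
@@@@            @@@@
@   @           @   @
@@  @@          @@  @@
@ @ @ @         @ @ @ @
@@@@@@@@        @@@@@@@@
@       @       @       @

Derivation:
r0=0: @
r1=1: @@
r2=10: @ @
r3=11: @@@@
r4=100: @   @
r5=101: @@  @@
r6=110: @ @ @ @
r7=111: @@@@@@@@
r8=1000: @       @
r9=1001: @@      @@
r10=1010: @ @     @ @
r11=1011: @@@@    @@@@
r12=1100: @   @   @   @
r13=1101: @@  @@  @@  @@
r14=1110: @ @ @ @ @ @ @ @
r15=1111: @@@@@@@@@@@@@@@@
r16=10000: @               @
r17=10001: @@              @@
r18=10010: @ @             @ @
r19=10011: @@@@            @@@@
r20=10100: @   @           @   @
r21=10101: @@  @@          @@  @@
r22=10110: @ @ @ @         @ @ @ @
r23=10111: @@@@@@@@        @@@@@@@@
r24=11000: @       @       @       @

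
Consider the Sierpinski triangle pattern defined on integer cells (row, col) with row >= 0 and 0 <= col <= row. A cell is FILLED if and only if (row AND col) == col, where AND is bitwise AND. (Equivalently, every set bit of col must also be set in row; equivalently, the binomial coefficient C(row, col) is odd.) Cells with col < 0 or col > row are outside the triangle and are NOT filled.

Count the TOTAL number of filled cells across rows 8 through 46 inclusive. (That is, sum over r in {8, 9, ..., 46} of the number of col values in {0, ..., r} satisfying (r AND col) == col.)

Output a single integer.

Answer: 346

Derivation:
r8=1000 pc1: +2 =2
r9=1001 pc2: +4 =6
r10=1010 pc2: +4 =10
r11=1011 pc3: +8 =18
r12=1100 pc2: +4 =22
r13=1101 pc3: +8 =30
r14=1110 pc3: +8 =38
r15=1111 pc4: +16 =54
r16=10000 pc1: +2 =56
r17=10001 pc2: +4 =60
r18=10010 pc2: +4 =64
r19=10011 pc3: +8 =72
r20=10100 pc2: +4 =76
r21=10101 pc3: +8 =84
r22=10110 pc3: +8 =92
r23=10111 pc4: +16 =108
r24=11000 pc2: +4 =112
r25=11001 pc3: +8 =120
r26=11010 pc3: +8 =128
r27=11011 pc4: +16 =144
r28=11100 pc3: +8 =152
r29=11101 pc4: +16 =168
r30=11110 pc4: +16 =184
r31=11111 pc5: +32 =216
r32=100000 pc1: +2 =218
r33=100001 pc2: +4 =222
r34=100010 pc2: +4 =226
r35=100011 pc3: +8 =234
r36=100100 pc2: +4 =238
r37=100101 pc3: +8 =246
r38=100110 pc3: +8 =254
r39=100111 pc4: +16 =270
r40=101000 pc2: +4 =274
r41=101001 pc3: +8 =282
r42=101010 pc3: +8 =290
r43=101011 pc4: +16 =306
r44=101100 pc3: +8 =314
r45=101101 pc4: +16 =330
r46=101110 pc4: +16 =346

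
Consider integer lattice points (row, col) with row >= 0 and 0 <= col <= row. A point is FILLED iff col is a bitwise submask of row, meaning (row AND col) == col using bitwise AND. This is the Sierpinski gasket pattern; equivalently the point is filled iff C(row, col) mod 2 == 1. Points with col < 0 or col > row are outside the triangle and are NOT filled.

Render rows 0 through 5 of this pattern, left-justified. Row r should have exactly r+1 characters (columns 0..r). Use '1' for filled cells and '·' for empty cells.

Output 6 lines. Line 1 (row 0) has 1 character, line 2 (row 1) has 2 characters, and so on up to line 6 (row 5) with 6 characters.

Answer: 1
11
1·1
1111
1···1
11··11

Derivation:
r0=0: 1
r1=1: 11
r2=10: 1·1
r3=11: 1111
r4=100: 1···1
r5=101: 11··11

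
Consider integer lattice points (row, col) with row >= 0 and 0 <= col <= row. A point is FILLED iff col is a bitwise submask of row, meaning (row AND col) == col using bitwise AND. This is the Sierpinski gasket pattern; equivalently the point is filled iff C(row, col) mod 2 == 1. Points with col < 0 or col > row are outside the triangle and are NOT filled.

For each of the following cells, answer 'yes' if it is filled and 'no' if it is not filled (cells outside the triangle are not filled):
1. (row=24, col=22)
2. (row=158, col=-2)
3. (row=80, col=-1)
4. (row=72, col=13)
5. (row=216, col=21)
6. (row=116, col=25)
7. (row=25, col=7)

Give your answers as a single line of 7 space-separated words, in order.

(24,22): row=0b11000, col=0b10110, row AND col = 0b10000 = 16; 16 != 22 -> empty
(158,-2): col outside [0, 158] -> not filled
(80,-1): col outside [0, 80] -> not filled
(72,13): row=0b1001000, col=0b1101, row AND col = 0b1000 = 8; 8 != 13 -> empty
(216,21): row=0b11011000, col=0b10101, row AND col = 0b10000 = 16; 16 != 21 -> empty
(116,25): row=0b1110100, col=0b11001, row AND col = 0b10000 = 16; 16 != 25 -> empty
(25,7): row=0b11001, col=0b111, row AND col = 0b1 = 1; 1 != 7 -> empty

Answer: no no no no no no no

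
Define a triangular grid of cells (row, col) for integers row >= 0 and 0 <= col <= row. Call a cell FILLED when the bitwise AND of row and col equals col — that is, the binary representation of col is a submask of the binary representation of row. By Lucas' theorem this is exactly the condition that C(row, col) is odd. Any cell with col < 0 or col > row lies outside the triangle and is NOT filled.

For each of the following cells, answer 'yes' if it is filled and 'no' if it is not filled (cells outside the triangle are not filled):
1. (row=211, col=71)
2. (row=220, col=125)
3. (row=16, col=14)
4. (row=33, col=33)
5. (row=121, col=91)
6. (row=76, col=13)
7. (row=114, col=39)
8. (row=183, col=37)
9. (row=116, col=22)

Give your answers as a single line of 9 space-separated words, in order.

(211,71): row=0b11010011, col=0b1000111, row AND col = 0b1000011 = 67; 67 != 71 -> empty
(220,125): row=0b11011100, col=0b1111101, row AND col = 0b1011100 = 92; 92 != 125 -> empty
(16,14): row=0b10000, col=0b1110, row AND col = 0b0 = 0; 0 != 14 -> empty
(33,33): row=0b100001, col=0b100001, row AND col = 0b100001 = 33; 33 == 33 -> filled
(121,91): row=0b1111001, col=0b1011011, row AND col = 0b1011001 = 89; 89 != 91 -> empty
(76,13): row=0b1001100, col=0b1101, row AND col = 0b1100 = 12; 12 != 13 -> empty
(114,39): row=0b1110010, col=0b100111, row AND col = 0b100010 = 34; 34 != 39 -> empty
(183,37): row=0b10110111, col=0b100101, row AND col = 0b100101 = 37; 37 == 37 -> filled
(116,22): row=0b1110100, col=0b10110, row AND col = 0b10100 = 20; 20 != 22 -> empty

Answer: no no no yes no no no yes no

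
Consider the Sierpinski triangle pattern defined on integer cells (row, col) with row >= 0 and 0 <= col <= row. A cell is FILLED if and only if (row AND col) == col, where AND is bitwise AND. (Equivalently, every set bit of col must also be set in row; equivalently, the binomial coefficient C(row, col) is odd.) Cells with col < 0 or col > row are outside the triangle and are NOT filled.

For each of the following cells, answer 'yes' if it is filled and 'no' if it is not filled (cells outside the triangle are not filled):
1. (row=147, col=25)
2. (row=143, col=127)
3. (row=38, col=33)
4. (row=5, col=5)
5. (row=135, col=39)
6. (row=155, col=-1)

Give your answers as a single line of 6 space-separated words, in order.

(147,25): row=0b10010011, col=0b11001, row AND col = 0b10001 = 17; 17 != 25 -> empty
(143,127): row=0b10001111, col=0b1111111, row AND col = 0b1111 = 15; 15 != 127 -> empty
(38,33): row=0b100110, col=0b100001, row AND col = 0b100000 = 32; 32 != 33 -> empty
(5,5): row=0b101, col=0b101, row AND col = 0b101 = 5; 5 == 5 -> filled
(135,39): row=0b10000111, col=0b100111, row AND col = 0b111 = 7; 7 != 39 -> empty
(155,-1): col outside [0, 155] -> not filled

Answer: no no no yes no no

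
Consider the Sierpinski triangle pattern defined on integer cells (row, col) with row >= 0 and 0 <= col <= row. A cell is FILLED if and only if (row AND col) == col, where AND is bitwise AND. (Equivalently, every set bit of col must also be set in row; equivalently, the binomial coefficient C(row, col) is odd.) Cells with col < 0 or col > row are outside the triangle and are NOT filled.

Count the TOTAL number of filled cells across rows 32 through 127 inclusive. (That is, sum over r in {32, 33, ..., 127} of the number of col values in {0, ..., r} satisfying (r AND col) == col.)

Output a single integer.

r32=100000 pc1: +2 =2
r33=100001 pc2: +4 =6
r34=100010 pc2: +4 =10
r35=100011 pc3: +8 =18
r36=100100 pc2: +4 =22
r37=100101 pc3: +8 =30
r38=100110 pc3: +8 =38
r39=100111 pc4: +16 =54
r40=101000 pc2: +4 =58
r41=101001 pc3: +8 =66
r42=101010 pc3: +8 =74
r43=101011 pc4: +16 =90
r44=101100 pc3: +8 =98
r45=101101 pc4: +16 =114
r46=101110 pc4: +16 =130
r47=101111 pc5: +32 =162
r48=110000 pc2: +4 =166
r49=110001 pc3: +8 =174
r50=110010 pc3: +8 =182
r51=110011 pc4: +16 =198
r52=110100 pc3: +8 =206
r53=110101 pc4: +16 =222
r54=110110 pc4: +16 =238
r55=110111 pc5: +32 =270
r56=111000 pc3: +8 =278
r57=111001 pc4: +16 =294
r58=111010 pc4: +16 =310
r59=111011 pc5: +32 =342
r60=111100 pc4: +16 =358
r61=111101 pc5: +32 =390
r62=111110 pc5: +32 =422
r63=111111 pc6: +64 =486
r64=1000000 pc1: +2 =488
r65=1000001 pc2: +4 =492
r66=1000010 pc2: +4 =496
r67=1000011 pc3: +8 =504
r68=1000100 pc2: +4 =508
r69=1000101 pc3: +8 =516
r70=1000110 pc3: +8 =524
r71=1000111 pc4: +16 =540
r72=1001000 pc2: +4 =544
r73=1001001 pc3: +8 =552
r74=1001010 pc3: +8 =560
r75=1001011 pc4: +16 =576
r76=1001100 pc3: +8 =584
r77=1001101 pc4: +16 =600
r78=1001110 pc4: +16 =616
r79=1001111 pc5: +32 =648
r80=1010000 pc2: +4 =652
r81=1010001 pc3: +8 =660
r82=1010010 pc3: +8 =668
r83=1010011 pc4: +16 =684
r84=1010100 pc3: +8 =692
r85=1010101 pc4: +16 =708
r86=1010110 pc4: +16 =724
r87=1010111 pc5: +32 =756
r88=1011000 pc3: +8 =764
r89=1011001 pc4: +16 =780
r90=1011010 pc4: +16 =796
r91=1011011 pc5: +32 =828
r92=1011100 pc4: +16 =844
r93=1011101 pc5: +32 =876
r94=1011110 pc5: +32 =908
r95=1011111 pc6: +64 =972
r96=1100000 pc2: +4 =976
r97=1100001 pc3: +8 =984
r98=1100010 pc3: +8 =992
r99=1100011 pc4: +16 =1008
r100=1100100 pc3: +8 =1016
r101=1100101 pc4: +16 =1032
r102=1100110 pc4: +16 =1048
r103=1100111 pc5: +32 =1080
r104=1101000 pc3: +8 =1088
r105=1101001 pc4: +16 =1104
r106=1101010 pc4: +16 =1120
r107=1101011 pc5: +32 =1152
r108=1101100 pc4: +16 =1168
r109=1101101 pc5: +32 =1200
r110=1101110 pc5: +32 =1232
r111=1101111 pc6: +64 =1296
r112=1110000 pc3: +8 =1304
r113=1110001 pc4: +16 =1320
r114=1110010 pc4: +16 =1336
r115=1110011 pc5: +32 =1368
r116=1110100 pc4: +16 =1384
r117=1110101 pc5: +32 =1416
r118=1110110 pc5: +32 =1448
r119=1110111 pc6: +64 =1512
r120=1111000 pc4: +16 =1528
r121=1111001 pc5: +32 =1560
r122=1111010 pc5: +32 =1592
r123=1111011 pc6: +64 =1656
r124=1111100 pc5: +32 =1688
r125=1111101 pc6: +64 =1752
r126=1111110 pc6: +64 =1816
r127=1111111 pc7: +128 =1944

Answer: 1944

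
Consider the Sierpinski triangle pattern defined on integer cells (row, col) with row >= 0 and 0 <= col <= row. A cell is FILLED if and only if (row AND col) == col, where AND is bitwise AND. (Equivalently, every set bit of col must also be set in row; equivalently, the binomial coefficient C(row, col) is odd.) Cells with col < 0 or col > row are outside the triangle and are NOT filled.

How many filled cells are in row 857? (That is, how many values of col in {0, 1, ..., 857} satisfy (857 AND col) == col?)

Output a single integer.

857 in binary = 1101011001
popcount(857) = number of 1-bits in 1101011001 = 6
A col c satisfies (857 AND c) == c iff every set bit of c is also set in 857; each of the 6 set bits of 857 can independently be on or off in c.
count = 2^6 = 64

Answer: 64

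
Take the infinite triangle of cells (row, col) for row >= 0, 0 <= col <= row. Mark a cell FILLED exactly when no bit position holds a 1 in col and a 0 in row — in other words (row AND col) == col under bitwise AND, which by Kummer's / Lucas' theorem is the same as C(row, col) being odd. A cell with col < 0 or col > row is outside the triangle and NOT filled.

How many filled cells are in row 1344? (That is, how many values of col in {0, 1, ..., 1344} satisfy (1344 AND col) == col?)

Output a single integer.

1344 in binary = 10101000000
popcount(1344) = number of 1-bits in 10101000000 = 3
A col c satisfies (1344 AND c) == c iff every set bit of c is also set in 1344; each of the 3 set bits of 1344 can independently be on or off in c.
count = 2^3 = 8

Answer: 8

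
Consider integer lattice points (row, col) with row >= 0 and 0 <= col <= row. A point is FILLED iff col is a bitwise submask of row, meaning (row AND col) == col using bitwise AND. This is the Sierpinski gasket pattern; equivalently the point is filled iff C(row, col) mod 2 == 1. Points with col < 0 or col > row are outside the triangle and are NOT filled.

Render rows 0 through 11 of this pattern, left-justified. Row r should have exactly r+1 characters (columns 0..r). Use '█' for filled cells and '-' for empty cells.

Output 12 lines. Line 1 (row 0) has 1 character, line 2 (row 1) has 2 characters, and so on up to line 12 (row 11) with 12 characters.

r0=0: █
r1=1: ██
r2=10: █-█
r3=11: ████
r4=100: █---█
r5=101: ██--██
r6=110: █-█-█-█
r7=111: ████████
r8=1000: █-------█
r9=1001: ██------██
r10=1010: █-█-----█-█
r11=1011: ████----████

Answer: █
██
█-█
████
█---█
██--██
█-█-█-█
████████
█-------█
██------██
█-█-----█-█
████----████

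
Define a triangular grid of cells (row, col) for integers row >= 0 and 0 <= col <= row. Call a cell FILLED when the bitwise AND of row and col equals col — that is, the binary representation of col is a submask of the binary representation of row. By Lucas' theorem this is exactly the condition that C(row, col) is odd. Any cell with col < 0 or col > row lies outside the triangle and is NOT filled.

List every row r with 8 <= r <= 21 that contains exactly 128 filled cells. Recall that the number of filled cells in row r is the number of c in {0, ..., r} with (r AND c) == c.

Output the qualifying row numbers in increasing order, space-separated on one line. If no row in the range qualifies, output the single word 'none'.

Answer: none

Derivation:
Row r has 2^popcount(r) filled cells, so we need popcount(r) = log2(128) = 7.
Scan r = 8..21 and keep those with exactly 7 one-bits:
r=8=1000 popcount=1 -> skip
r=9=1001 popcount=2 -> skip
r=10=1010 popcount=2 -> skip
r=11=1011 popcount=3 -> skip
r=12=1100 popcount=2 -> skip
r=13=1101 popcount=3 -> skip
r=14=1110 popcount=3 -> skip
r=15=1111 popcount=4 -> skip
r=16=10000 popcount=1 -> skip
r=17=10001 popcount=2 -> skip
r=18=10010 popcount=2 -> skip
r=19=10011 popcount=3 -> skip
r=20=10100 popcount=2 -> skip
r=21=10101 popcount=3 -> skip
Kept rows: none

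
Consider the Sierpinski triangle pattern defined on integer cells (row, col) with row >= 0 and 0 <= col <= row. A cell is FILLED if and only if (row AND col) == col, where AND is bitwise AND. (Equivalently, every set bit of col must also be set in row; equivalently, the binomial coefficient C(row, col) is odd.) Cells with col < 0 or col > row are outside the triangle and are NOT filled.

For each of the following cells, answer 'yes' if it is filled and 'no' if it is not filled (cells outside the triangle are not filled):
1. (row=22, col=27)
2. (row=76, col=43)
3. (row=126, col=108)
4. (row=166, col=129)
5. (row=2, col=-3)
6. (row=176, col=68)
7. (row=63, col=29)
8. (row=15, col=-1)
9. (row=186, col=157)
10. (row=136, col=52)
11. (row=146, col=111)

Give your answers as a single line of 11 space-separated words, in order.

Answer: no no yes no no no yes no no no no

Derivation:
(22,27): col outside [0, 22] -> not filled
(76,43): row=0b1001100, col=0b101011, row AND col = 0b1000 = 8; 8 != 43 -> empty
(126,108): row=0b1111110, col=0b1101100, row AND col = 0b1101100 = 108; 108 == 108 -> filled
(166,129): row=0b10100110, col=0b10000001, row AND col = 0b10000000 = 128; 128 != 129 -> empty
(2,-3): col outside [0, 2] -> not filled
(176,68): row=0b10110000, col=0b1000100, row AND col = 0b0 = 0; 0 != 68 -> empty
(63,29): row=0b111111, col=0b11101, row AND col = 0b11101 = 29; 29 == 29 -> filled
(15,-1): col outside [0, 15] -> not filled
(186,157): row=0b10111010, col=0b10011101, row AND col = 0b10011000 = 152; 152 != 157 -> empty
(136,52): row=0b10001000, col=0b110100, row AND col = 0b0 = 0; 0 != 52 -> empty
(146,111): row=0b10010010, col=0b1101111, row AND col = 0b10 = 2; 2 != 111 -> empty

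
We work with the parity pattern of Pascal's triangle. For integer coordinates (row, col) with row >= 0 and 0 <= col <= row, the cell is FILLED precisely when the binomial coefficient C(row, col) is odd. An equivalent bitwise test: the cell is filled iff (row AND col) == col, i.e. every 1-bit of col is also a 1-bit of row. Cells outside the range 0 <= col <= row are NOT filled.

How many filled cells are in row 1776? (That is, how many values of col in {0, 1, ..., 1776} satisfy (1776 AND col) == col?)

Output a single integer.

Answer: 64

Derivation:
1776 in binary = 11011110000
popcount(1776) = number of 1-bits in 11011110000 = 6
A col c satisfies (1776 AND c) == c iff every set bit of c is also set in 1776; each of the 6 set bits of 1776 can independently be on or off in c.
count = 2^6 = 64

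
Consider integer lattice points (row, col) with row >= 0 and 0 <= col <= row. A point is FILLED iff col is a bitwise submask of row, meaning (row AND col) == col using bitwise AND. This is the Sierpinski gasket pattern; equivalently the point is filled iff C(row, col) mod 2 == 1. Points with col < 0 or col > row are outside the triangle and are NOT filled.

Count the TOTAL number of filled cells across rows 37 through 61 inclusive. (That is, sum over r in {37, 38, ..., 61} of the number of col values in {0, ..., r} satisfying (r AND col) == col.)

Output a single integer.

r37=100101 pc3: +8 =8
r38=100110 pc3: +8 =16
r39=100111 pc4: +16 =32
r40=101000 pc2: +4 =36
r41=101001 pc3: +8 =44
r42=101010 pc3: +8 =52
r43=101011 pc4: +16 =68
r44=101100 pc3: +8 =76
r45=101101 pc4: +16 =92
r46=101110 pc4: +16 =108
r47=101111 pc5: +32 =140
r48=110000 pc2: +4 =144
r49=110001 pc3: +8 =152
r50=110010 pc3: +8 =160
r51=110011 pc4: +16 =176
r52=110100 pc3: +8 =184
r53=110101 pc4: +16 =200
r54=110110 pc4: +16 =216
r55=110111 pc5: +32 =248
r56=111000 pc3: +8 =256
r57=111001 pc4: +16 =272
r58=111010 pc4: +16 =288
r59=111011 pc5: +32 =320
r60=111100 pc4: +16 =336
r61=111101 pc5: +32 =368

Answer: 368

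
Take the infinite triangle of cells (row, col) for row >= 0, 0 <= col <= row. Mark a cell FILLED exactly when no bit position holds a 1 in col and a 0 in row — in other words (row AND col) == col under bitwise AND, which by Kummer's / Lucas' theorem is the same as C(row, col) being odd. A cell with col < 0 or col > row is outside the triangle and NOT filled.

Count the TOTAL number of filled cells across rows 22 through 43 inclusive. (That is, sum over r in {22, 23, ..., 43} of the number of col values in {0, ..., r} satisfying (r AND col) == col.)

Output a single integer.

Answer: 222

Derivation:
r22=10110 pc3: +8 =8
r23=10111 pc4: +16 =24
r24=11000 pc2: +4 =28
r25=11001 pc3: +8 =36
r26=11010 pc3: +8 =44
r27=11011 pc4: +16 =60
r28=11100 pc3: +8 =68
r29=11101 pc4: +16 =84
r30=11110 pc4: +16 =100
r31=11111 pc5: +32 =132
r32=100000 pc1: +2 =134
r33=100001 pc2: +4 =138
r34=100010 pc2: +4 =142
r35=100011 pc3: +8 =150
r36=100100 pc2: +4 =154
r37=100101 pc3: +8 =162
r38=100110 pc3: +8 =170
r39=100111 pc4: +16 =186
r40=101000 pc2: +4 =190
r41=101001 pc3: +8 =198
r42=101010 pc3: +8 =206
r43=101011 pc4: +16 =222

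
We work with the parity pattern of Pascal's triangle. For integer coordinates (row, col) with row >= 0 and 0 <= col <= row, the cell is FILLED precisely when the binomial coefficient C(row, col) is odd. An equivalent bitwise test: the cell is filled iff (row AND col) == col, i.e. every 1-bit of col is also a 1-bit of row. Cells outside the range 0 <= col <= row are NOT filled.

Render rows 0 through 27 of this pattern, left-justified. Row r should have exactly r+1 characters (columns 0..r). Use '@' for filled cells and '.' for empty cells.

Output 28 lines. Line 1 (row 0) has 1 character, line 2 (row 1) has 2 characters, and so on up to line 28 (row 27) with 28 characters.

r0=0: @
r1=1: @@
r2=10: @.@
r3=11: @@@@
r4=100: @...@
r5=101: @@..@@
r6=110: @.@.@.@
r7=111: @@@@@@@@
r8=1000: @.......@
r9=1001: @@......@@
r10=1010: @.@.....@.@
r11=1011: @@@@....@@@@
r12=1100: @...@...@...@
r13=1101: @@..@@..@@..@@
r14=1110: @.@.@.@.@.@.@.@
r15=1111: @@@@@@@@@@@@@@@@
r16=10000: @...............@
r17=10001: @@..............@@
r18=10010: @.@.............@.@
r19=10011: @@@@............@@@@
r20=10100: @...@...........@...@
r21=10101: @@..@@..........@@..@@
r22=10110: @.@.@.@.........@.@.@.@
r23=10111: @@@@@@@@........@@@@@@@@
r24=11000: @.......@.......@.......@
r25=11001: @@......@@......@@......@@
r26=11010: @.@.....@.@.....@.@.....@.@
r27=11011: @@@@....@@@@....@@@@....@@@@

Answer: @
@@
@.@
@@@@
@...@
@@..@@
@.@.@.@
@@@@@@@@
@.......@
@@......@@
@.@.....@.@
@@@@....@@@@
@...@...@...@
@@..@@..@@..@@
@.@.@.@.@.@.@.@
@@@@@@@@@@@@@@@@
@...............@
@@..............@@
@.@.............@.@
@@@@............@@@@
@...@...........@...@
@@..@@..........@@..@@
@.@.@.@.........@.@.@.@
@@@@@@@@........@@@@@@@@
@.......@.......@.......@
@@......@@......@@......@@
@.@.....@.@.....@.@.....@.@
@@@@....@@@@....@@@@....@@@@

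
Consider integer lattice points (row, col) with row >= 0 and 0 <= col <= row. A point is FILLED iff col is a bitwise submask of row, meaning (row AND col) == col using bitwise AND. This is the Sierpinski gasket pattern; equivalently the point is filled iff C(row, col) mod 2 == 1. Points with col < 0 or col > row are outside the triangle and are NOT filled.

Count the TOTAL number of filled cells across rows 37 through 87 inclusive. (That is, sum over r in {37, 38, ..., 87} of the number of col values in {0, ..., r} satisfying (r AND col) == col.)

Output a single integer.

Answer: 734

Derivation:
r37=100101 pc3: +8 =8
r38=100110 pc3: +8 =16
r39=100111 pc4: +16 =32
r40=101000 pc2: +4 =36
r41=101001 pc3: +8 =44
r42=101010 pc3: +8 =52
r43=101011 pc4: +16 =68
r44=101100 pc3: +8 =76
r45=101101 pc4: +16 =92
r46=101110 pc4: +16 =108
r47=101111 pc5: +32 =140
r48=110000 pc2: +4 =144
r49=110001 pc3: +8 =152
r50=110010 pc3: +8 =160
r51=110011 pc4: +16 =176
r52=110100 pc3: +8 =184
r53=110101 pc4: +16 =200
r54=110110 pc4: +16 =216
r55=110111 pc5: +32 =248
r56=111000 pc3: +8 =256
r57=111001 pc4: +16 =272
r58=111010 pc4: +16 =288
r59=111011 pc5: +32 =320
r60=111100 pc4: +16 =336
r61=111101 pc5: +32 =368
r62=111110 pc5: +32 =400
r63=111111 pc6: +64 =464
r64=1000000 pc1: +2 =466
r65=1000001 pc2: +4 =470
r66=1000010 pc2: +4 =474
r67=1000011 pc3: +8 =482
r68=1000100 pc2: +4 =486
r69=1000101 pc3: +8 =494
r70=1000110 pc3: +8 =502
r71=1000111 pc4: +16 =518
r72=1001000 pc2: +4 =522
r73=1001001 pc3: +8 =530
r74=1001010 pc3: +8 =538
r75=1001011 pc4: +16 =554
r76=1001100 pc3: +8 =562
r77=1001101 pc4: +16 =578
r78=1001110 pc4: +16 =594
r79=1001111 pc5: +32 =626
r80=1010000 pc2: +4 =630
r81=1010001 pc3: +8 =638
r82=1010010 pc3: +8 =646
r83=1010011 pc4: +16 =662
r84=1010100 pc3: +8 =670
r85=1010101 pc4: +16 =686
r86=1010110 pc4: +16 =702
r87=1010111 pc5: +32 =734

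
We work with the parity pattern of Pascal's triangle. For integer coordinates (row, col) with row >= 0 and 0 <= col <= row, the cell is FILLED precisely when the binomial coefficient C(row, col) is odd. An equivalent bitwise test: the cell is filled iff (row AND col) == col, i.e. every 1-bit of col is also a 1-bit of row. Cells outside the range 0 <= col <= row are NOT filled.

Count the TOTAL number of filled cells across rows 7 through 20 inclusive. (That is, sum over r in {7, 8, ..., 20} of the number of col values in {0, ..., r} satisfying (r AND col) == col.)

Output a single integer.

r7=111 pc3: +8 =8
r8=1000 pc1: +2 =10
r9=1001 pc2: +4 =14
r10=1010 pc2: +4 =18
r11=1011 pc3: +8 =26
r12=1100 pc2: +4 =30
r13=1101 pc3: +8 =38
r14=1110 pc3: +8 =46
r15=1111 pc4: +16 =62
r16=10000 pc1: +2 =64
r17=10001 pc2: +4 =68
r18=10010 pc2: +4 =72
r19=10011 pc3: +8 =80
r20=10100 pc2: +4 =84

Answer: 84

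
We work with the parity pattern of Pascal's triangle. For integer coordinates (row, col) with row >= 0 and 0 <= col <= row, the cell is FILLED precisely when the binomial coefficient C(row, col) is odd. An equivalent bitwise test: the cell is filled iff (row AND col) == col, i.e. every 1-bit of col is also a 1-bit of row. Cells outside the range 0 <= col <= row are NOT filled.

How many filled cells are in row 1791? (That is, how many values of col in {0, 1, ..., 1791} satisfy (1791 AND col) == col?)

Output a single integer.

1791 in binary = 11011111111
popcount(1791) = number of 1-bits in 11011111111 = 10
A col c satisfies (1791 AND c) == c iff every set bit of c is also set in 1791; each of the 10 set bits of 1791 can independently be on or off in c.
count = 2^10 = 1024

Answer: 1024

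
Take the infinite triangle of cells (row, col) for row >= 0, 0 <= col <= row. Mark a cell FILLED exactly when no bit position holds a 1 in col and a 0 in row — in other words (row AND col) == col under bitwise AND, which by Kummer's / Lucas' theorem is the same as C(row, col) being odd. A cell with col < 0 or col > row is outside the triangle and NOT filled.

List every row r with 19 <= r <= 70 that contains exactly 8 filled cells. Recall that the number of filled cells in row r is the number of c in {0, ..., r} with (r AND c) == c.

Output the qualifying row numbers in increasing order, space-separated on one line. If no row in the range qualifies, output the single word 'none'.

Row r has 2^popcount(r) filled cells, so we need popcount(r) = log2(8) = 3.
Scan r = 19..70 and keep those with exactly 3 one-bits:
r=19=10011 popcount=3 -> KEEP
r=20=10100 popcount=2 -> skip
r=21=10101 popcount=3 -> KEEP
r=22=10110 popcount=3 -> KEEP
r=23=10111 popcount=4 -> skip
r=24=11000 popcount=2 -> skip
r=25=11001 popcount=3 -> KEEP
r=26=11010 popcount=3 -> KEEP
r=27=11011 popcount=4 -> skip
r=28=11100 popcount=3 -> KEEP
r=29=11101 popcount=4 -> skip
r=30=11110 popcount=4 -> skip
r=31=11111 popcount=5 -> skip
r=32=100000 popcount=1 -> skip
r=33=100001 popcount=2 -> skip
r=34=100010 popcount=2 -> skip
r=35=100011 popcount=3 -> KEEP
r=36=100100 popcount=2 -> skip
r=37=100101 popcount=3 -> KEEP
r=38=100110 popcount=3 -> KEEP
r=39=100111 popcount=4 -> skip
r=40=101000 popcount=2 -> skip
r=41=101001 popcount=3 -> KEEP
r=42=101010 popcount=3 -> KEEP
r=43=101011 popcount=4 -> skip
r=44=101100 popcount=3 -> KEEP
r=45=101101 popcount=4 -> skip
r=46=101110 popcount=4 -> skip
r=47=101111 popcount=5 -> skip
r=48=110000 popcount=2 -> skip
r=49=110001 popcount=3 -> KEEP
r=50=110010 popcount=3 -> KEEP
r=51=110011 popcount=4 -> skip
r=52=110100 popcount=3 -> KEEP
r=53=110101 popcount=4 -> skip
r=54=110110 popcount=4 -> skip
r=55=110111 popcount=5 -> skip
r=56=111000 popcount=3 -> KEEP
r=57=111001 popcount=4 -> skip
r=58=111010 popcount=4 -> skip
r=59=111011 popcount=5 -> skip
r=60=111100 popcount=4 -> skip
r=61=111101 popcount=5 -> skip
r=62=111110 popcount=5 -> skip
r=63=111111 popcount=6 -> skip
r=64=1000000 popcount=1 -> skip
r=65=1000001 popcount=2 -> skip
r=66=1000010 popcount=2 -> skip
r=67=1000011 popcount=3 -> KEEP
r=68=1000100 popcount=2 -> skip
r=69=1000101 popcount=3 -> KEEP
r=70=1000110 popcount=3 -> KEEP
Kept rows: 19 21 22 25 26 28 35 37 38 41 42 44 49 50 52 56 67 69 70

Answer: 19 21 22 25 26 28 35 37 38 41 42 44 49 50 52 56 67 69 70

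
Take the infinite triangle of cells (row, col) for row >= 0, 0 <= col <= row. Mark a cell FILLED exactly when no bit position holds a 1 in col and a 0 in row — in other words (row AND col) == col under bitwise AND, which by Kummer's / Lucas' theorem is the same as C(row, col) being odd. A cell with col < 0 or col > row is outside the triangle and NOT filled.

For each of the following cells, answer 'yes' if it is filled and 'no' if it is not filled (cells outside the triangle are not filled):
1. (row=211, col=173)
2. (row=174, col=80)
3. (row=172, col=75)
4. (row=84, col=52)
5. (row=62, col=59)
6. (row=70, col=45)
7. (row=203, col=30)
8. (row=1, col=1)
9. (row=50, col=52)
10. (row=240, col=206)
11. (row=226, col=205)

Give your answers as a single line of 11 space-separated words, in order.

(211,173): row=0b11010011, col=0b10101101, row AND col = 0b10000001 = 129; 129 != 173 -> empty
(174,80): row=0b10101110, col=0b1010000, row AND col = 0b0 = 0; 0 != 80 -> empty
(172,75): row=0b10101100, col=0b1001011, row AND col = 0b1000 = 8; 8 != 75 -> empty
(84,52): row=0b1010100, col=0b110100, row AND col = 0b10100 = 20; 20 != 52 -> empty
(62,59): row=0b111110, col=0b111011, row AND col = 0b111010 = 58; 58 != 59 -> empty
(70,45): row=0b1000110, col=0b101101, row AND col = 0b100 = 4; 4 != 45 -> empty
(203,30): row=0b11001011, col=0b11110, row AND col = 0b1010 = 10; 10 != 30 -> empty
(1,1): row=0b1, col=0b1, row AND col = 0b1 = 1; 1 == 1 -> filled
(50,52): col outside [0, 50] -> not filled
(240,206): row=0b11110000, col=0b11001110, row AND col = 0b11000000 = 192; 192 != 206 -> empty
(226,205): row=0b11100010, col=0b11001101, row AND col = 0b11000000 = 192; 192 != 205 -> empty

Answer: no no no no no no no yes no no no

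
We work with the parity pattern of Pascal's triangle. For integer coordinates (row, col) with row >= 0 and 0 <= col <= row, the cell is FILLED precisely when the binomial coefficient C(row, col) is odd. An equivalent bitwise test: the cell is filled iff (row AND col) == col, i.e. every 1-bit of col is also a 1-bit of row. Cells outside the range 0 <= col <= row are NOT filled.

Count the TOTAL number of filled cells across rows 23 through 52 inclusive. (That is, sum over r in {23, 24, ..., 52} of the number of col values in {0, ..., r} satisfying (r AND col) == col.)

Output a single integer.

Answer: 330

Derivation:
r23=10111 pc4: +16 =16
r24=11000 pc2: +4 =20
r25=11001 pc3: +8 =28
r26=11010 pc3: +8 =36
r27=11011 pc4: +16 =52
r28=11100 pc3: +8 =60
r29=11101 pc4: +16 =76
r30=11110 pc4: +16 =92
r31=11111 pc5: +32 =124
r32=100000 pc1: +2 =126
r33=100001 pc2: +4 =130
r34=100010 pc2: +4 =134
r35=100011 pc3: +8 =142
r36=100100 pc2: +4 =146
r37=100101 pc3: +8 =154
r38=100110 pc3: +8 =162
r39=100111 pc4: +16 =178
r40=101000 pc2: +4 =182
r41=101001 pc3: +8 =190
r42=101010 pc3: +8 =198
r43=101011 pc4: +16 =214
r44=101100 pc3: +8 =222
r45=101101 pc4: +16 =238
r46=101110 pc4: +16 =254
r47=101111 pc5: +32 =286
r48=110000 pc2: +4 =290
r49=110001 pc3: +8 =298
r50=110010 pc3: +8 =306
r51=110011 pc4: +16 =322
r52=110100 pc3: +8 =330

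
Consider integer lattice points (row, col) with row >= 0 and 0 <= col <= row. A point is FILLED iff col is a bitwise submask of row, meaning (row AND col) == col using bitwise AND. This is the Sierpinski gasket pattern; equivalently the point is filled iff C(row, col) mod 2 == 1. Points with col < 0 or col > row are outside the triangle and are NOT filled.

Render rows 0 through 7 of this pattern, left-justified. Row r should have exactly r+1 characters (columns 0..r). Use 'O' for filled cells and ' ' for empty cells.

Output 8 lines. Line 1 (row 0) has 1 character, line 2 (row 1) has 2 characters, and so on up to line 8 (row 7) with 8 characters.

Answer: O
OO
O O
OOOO
O   O
OO  OO
O O O O
OOOOOOOO

Derivation:
r0=0: O
r1=1: OO
r2=10: O O
r3=11: OOOO
r4=100: O   O
r5=101: OO  OO
r6=110: O O O O
r7=111: OOOOOOOO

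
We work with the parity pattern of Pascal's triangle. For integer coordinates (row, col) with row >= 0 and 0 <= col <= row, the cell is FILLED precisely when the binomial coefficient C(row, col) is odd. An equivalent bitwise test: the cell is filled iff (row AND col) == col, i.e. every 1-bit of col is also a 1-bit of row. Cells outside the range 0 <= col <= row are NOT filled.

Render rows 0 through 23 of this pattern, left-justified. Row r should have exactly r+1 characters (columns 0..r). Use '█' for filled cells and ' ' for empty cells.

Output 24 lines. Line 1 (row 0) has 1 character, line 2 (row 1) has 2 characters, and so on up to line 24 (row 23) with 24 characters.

r0=0: █
r1=1: ██
r2=10: █ █
r3=11: ████
r4=100: █   █
r5=101: ██  ██
r6=110: █ █ █ █
r7=111: ████████
r8=1000: █       █
r9=1001: ██      ██
r10=1010: █ █     █ █
r11=1011: ████    ████
r12=1100: █   █   █   █
r13=1101: ██  ██  ██  ██
r14=1110: █ █ █ █ █ █ █ █
r15=1111: ████████████████
r16=10000: █               █
r17=10001: ██              ██
r18=10010: █ █             █ █
r19=10011: ████            ████
r20=10100: █   █           █   █
r21=10101: ██  ██          ██  ██
r22=10110: █ █ █ █         █ █ █ █
r23=10111: ████████        ████████

Answer: █
██
█ █
████
█   █
██  ██
█ █ █ █
████████
█       █
██      ██
█ █     █ █
████    ████
█   █   █   █
██  ██  ██  ██
█ █ █ █ █ █ █ █
████████████████
█               █
██              ██
█ █             █ █
████            ████
█   █           █   █
██  ██          ██  ██
█ █ █ █         █ █ █ █
████████        ████████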